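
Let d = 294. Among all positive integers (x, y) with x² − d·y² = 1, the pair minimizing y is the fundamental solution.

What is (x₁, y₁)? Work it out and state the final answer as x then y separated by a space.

√294 = [17; 6,1,4,1,6,34, …], period ℓ=6 (even) → k=5
a_0=17:  p_0=17·1+0=17,  q_0=17·0+1=1
a_1=6:  p_1=6·17+1=103,  q_1=6·1+0=6
a_2=1:  p_2=1·103+17=120,  q_2=1·6+1=7
…
a_4=1:  p_4=1·583+120=703,  q_4=1·34+7=41
a_5=6:  p_5=6·703+583=4801,  q_5=6·41+34=280
fundamental: x₁=4801, y₁=280  (since 23049601 − 294·78400 = 1)

4801 280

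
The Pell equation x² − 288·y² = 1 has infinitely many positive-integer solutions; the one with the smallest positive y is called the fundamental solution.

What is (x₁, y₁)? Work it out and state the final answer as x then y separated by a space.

17 1

[16; 1,32] for √288; ℓ=2 ⇒ convergent index 1
i=0: a=16 ⇒ p=16, q=1
i=1: a=1 ⇒ p=17, q=1
→ (17, 1).  Check: 17²=289, 288·1²=288, difference 1.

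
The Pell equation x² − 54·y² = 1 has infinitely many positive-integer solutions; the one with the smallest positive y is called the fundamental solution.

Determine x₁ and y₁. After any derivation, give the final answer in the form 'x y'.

√54 = [7; 2,1,6,1,2,14, …], period ℓ=6 (even) → k=5
i=0: a=7 ⇒ p=7, q=1
i=1: a=2 ⇒ p=15, q=2
…
i=3: a=6 ⇒ p=147, q=20
i=4: a=1 ⇒ p=169, q=23
i=5: a=2 ⇒ p=485, q=66
→ (485, 66).  Check: 485²=235225, 54·66²=235224, difference 1.

485 66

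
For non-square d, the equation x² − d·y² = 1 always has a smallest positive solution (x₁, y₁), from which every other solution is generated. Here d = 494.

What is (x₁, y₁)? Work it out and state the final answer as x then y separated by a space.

d=494: √d = [22; 4,2,2,1,2,1,2,2,4,44] (ℓ=10, even), read p_9/q_9
k=0  a_k=22  p_k/q_k = 22/1
…
k=2  a_k=2  p_k/q_k = 200/9
…
k=6  a_k=1  p_k/q_k = 2556/115
…
k=8  a_k=2  p_k/q_k = 16514/743
k=9  a_k=4  p_k/q_k = 73035/3286
fundamental: x₁=73035, y₁=3286  (since 5334111225 − 494·10797796 = 1)

73035 3286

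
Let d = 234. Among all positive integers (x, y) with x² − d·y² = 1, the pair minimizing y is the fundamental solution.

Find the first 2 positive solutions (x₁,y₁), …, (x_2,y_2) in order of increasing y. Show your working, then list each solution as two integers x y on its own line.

5201 340
54100801 3536680

√234 = [15; 3,2,1,2,1,2,3,30, …], period ℓ=8 (even) → k=7
i=0: a=15 ⇒ p=15, q=1
…
i=3: a=1 ⇒ p=153, q=10
i=4: a=2 ⇒ p=413, q=27
…
i=6: a=2 ⇒ p=1545, q=101
i=7: a=3 ⇒ p=5201, q=340
(x₁, y₁) = (5201, 340);  5201² − 234·340² = 1 ✓
(x_2, y_2) = (5201·5201 + 234·340·340, 5201·340 + 340·5201) = (54100801, 3536680)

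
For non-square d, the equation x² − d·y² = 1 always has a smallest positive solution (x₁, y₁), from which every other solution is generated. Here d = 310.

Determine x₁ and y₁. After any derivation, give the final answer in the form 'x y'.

√310 → a₀=17, period (1,1,1,1,5,…,1,1,34); ℓ=16 even so k=15
i=0: a=17 ⇒ p=17, q=1
…
i=2: a=1 ⇒ p=35, q=2
i=3: a=1 ⇒ p=53, q=3
i=4: a=1 ⇒ p=88, q=5
i=5: a=5 ⇒ p=493, q=28
…
i=7: a=1 ⇒ p=2060, q=117
i=8: a=2 ⇒ p=5687, q=323
i=9: a=1 ⇒ p=7747, q=440
i=10: a=3 ⇒ p=28928, q=1643
i=11: a=5 ⇒ p=152387, q=8655
i=12: a=1 ⇒ p=181315, q=10298
i=13: a=1 ⇒ p=333702, q=18953
i=14: a=1 ⇒ p=515017, q=29251
i=15: a=1 ⇒ p=848719, q=48204
(x₁, y₁) = (848719, 48204);  848719² − 310·48204² = 1 ✓

848719 48204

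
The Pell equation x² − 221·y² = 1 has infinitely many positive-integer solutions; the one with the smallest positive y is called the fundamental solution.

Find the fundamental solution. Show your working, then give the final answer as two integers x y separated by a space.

√221 = [14; 1,6,2,6,1,28, …], period ℓ=6 (even) → k=5
a_0=14:  p_0=14·1+0=14,  q_0=14·0+1=1
a_1=1:  p_1=1·14+1=15,  q_1=1·1+0=1
…
a_4=6:  p_4=6·223+104=1442,  q_4=6·15+7=97
a_5=1:  p_5=1·1442+223=1665,  q_5=1·97+15=112
(x₁, y₁) = (1665, 112);  1665² − 221·112² = 1 ✓

1665 112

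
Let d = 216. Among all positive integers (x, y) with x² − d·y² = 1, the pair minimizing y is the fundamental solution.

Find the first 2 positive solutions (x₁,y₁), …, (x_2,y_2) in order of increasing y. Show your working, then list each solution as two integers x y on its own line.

485 33
470449 32010

[14; 1,2,3,2,1,28] for √216; ℓ=6 ⇒ convergent index 5
k=0  a_k=14  p_k/q_k = 14/1
…
k=2  a_k=2  p_k/q_k = 44/3
k=3  a_k=3  p_k/q_k = 147/10
k=4  a_k=2  p_k/q_k = 338/23
k=5  a_k=1  p_k/q_k = 485/33
(x₁, y₁) = (485, 33);  485² − 216·33² = 1 ✓
n=2: (485,33)∘(485,33) = (485·485+216·33·33, 485·33+33·485) = (470449,32010)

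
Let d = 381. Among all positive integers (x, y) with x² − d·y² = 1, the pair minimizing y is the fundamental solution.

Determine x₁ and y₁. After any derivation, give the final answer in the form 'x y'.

1015 52

√381 = [19; 1,1,12,1,1,38, …], period ℓ=6 (even) → k=5
i=0: a=19 ⇒ p=19, q=1
…
i=4: a=1 ⇒ p=527, q=27
i=5: a=1 ⇒ p=1015, q=52
→ (1015, 52).  Check: 1015²=1030225, 381·52²=1030224, difference 1.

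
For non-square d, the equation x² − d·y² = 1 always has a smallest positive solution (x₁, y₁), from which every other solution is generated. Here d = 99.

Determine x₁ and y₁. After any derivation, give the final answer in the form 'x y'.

d=99: √d = [9; 1,18] (ℓ=2, even), read p_1/q_1
i=0: a=9 ⇒ p=9, q=1
i=1: a=1 ⇒ p=10, q=1
→ (10, 1).  Check: 10²=100, 99·1²=99, difference 1.

10 1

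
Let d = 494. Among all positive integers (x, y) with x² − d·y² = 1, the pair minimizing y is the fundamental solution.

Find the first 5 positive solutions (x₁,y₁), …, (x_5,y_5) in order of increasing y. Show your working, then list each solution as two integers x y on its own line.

√494 = [22; 4,2,2,1,2,1,2,2,4,44, …], period ℓ=10 (even) → k=9
a_0=22:  p_0=22·1+0=22,  q_0=22·0+1=1
a_1=4:  p_1=4·22+1=89,  q_1=4·1+0=4
…
a_3=2:  p_3=2·200+89=489,  q_3=2·9+4=22
…
a_5=2:  p_5=2·689+489=1867,  q_5=2·31+22=84
a_6=1:  p_6=1·1867+689=2556,  q_6=1·84+31=115
…
a_8=2:  p_8=2·6979+2556=16514,  q_8=2·314+115=743
a_9=4:  p_9=4·16514+6979=73035,  q_9=4·743+314=3286
fundamental: x₁=73035, y₁=3286  (since 5334111225 − 494·10797796 = 1)
(x_2, y_2) = (73035·73035 + 494·3286·3286, 73035·3286 + 3286·73035) = (10668222449, 479986020)
(x_3, y_3) = (73035·10668222449 + 494·3286·479986020, 73035·479986020 + 3286·10668222449) = (1558307253052395, 70111557938114)
(x_4, y_4) = (73035·1558307253052395 + 494·3286·70111557938114, 73035·70111557938114 + 3286·1558307253052395) = (227621940442695115201, 10241195267540325960)
(x_5, y_5) = (73035·227621940442695115201 + 494·3286·10241195267540325960, 73035·10241195267540325960 + 3286·227621940442695115201) = (33248736838906168224357675, 1495931392659503855039086)

73035 3286
10668222449 479986020
1558307253052395 70111557938114
227621940442695115201 10241195267540325960
33248736838906168224357675 1495931392659503855039086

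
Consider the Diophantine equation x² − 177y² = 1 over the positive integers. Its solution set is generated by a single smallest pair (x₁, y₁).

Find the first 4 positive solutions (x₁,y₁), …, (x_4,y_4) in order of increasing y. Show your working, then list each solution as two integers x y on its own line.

[13; 3,3,2,8,2,3,3,26] for √177; ℓ=8 ⇒ convergent index 7
k=0  a_k=13  p_k/q_k = 13/1
k=1  a_k=3  p_k/q_k = 40/3
k=2  a_k=3  p_k/q_k = 133/10
k=3  a_k=2  p_k/q_k = 306/23
…
k=6  a_k=3  p_k/q_k = 18985/1427
k=7  a_k=3  p_k/q_k = 62423/4692
→ (62423, 4692).  Check: 62423²=3896630929, 177·4692²=3896630928, difference 1.
n=2: (62423,4692)∘(62423,4692) = (62423·62423+177·4692·4692, 62423·4692+4692·62423) = (7793261857,585777432)
n=3: (7793261857,585777432)∘(62423,4692) = (62423·7793261857+177·4692·585777432, 62423·585777432+4692·7793261857) = (972957569736599,73131969270780)
n=4: (972957569736599,73131969270780)∘(62423,4692) = (62423·972957569736599+177·4692·73131969270780, 62423·73131969270780+4692·972957569736599) = (121469860743542176897,9130233834994022448)

62423 4692
7793261857 585777432
972957569736599 73131969270780
121469860743542176897 9130233834994022448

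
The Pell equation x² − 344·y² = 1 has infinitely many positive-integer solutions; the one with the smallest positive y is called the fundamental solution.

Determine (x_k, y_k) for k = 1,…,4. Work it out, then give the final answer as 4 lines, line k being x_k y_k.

10405 561
216528049 11674410
4505948689285 242944471539
93768792007492801 5055674441052180

√344 = [18; 1,1,4,1,3,1,4,1,1,36, …], period ℓ=10 (even) → k=9
a_0=18:  p_0=18·1+0=18,  q_0=18·0+1=1
a_1=1:  p_1=1·18+1=19,  q_1=1·1+0=1
a_2=1:  p_2=1·19+18=37,  q_2=1·1+1=2
a_3=4:  p_3=4·37+19=167,  q_3=4·2+1=9
…
a_5=3:  p_5=3·204+167=779,  q_5=3·11+9=42
a_6=1:  p_6=1·779+204=983,  q_6=1·42+11=53
a_7=4:  p_7=4·983+779=4711,  q_7=4·53+42=254
a_8=1:  p_8=1·4711+983=5694,  q_8=1·254+53=307
a_9=1:  p_9=1·5694+4711=10405,  q_9=1·307+254=561
→ (10405, 561).  Check: 10405²=108264025, 344·561²=108264024, difference 1.
(x_2, y_2) = (10405·10405 + 344·561·561, 10405·561 + 561·10405) = (216528049, 11674410)
(x_3, y_3) = (10405·216528049 + 344·561·11674410, 10405·11674410 + 561·216528049) = (4505948689285, 242944471539)
(x_4, y_4) = (10405·4505948689285 + 344·561·242944471539, 10405·242944471539 + 561·4505948689285) = (93768792007492801, 5055674441052180)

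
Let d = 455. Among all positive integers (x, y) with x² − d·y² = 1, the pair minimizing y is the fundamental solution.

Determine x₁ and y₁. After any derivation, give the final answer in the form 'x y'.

64 3

√455 → a₀=21, period (3,42); ℓ=2 even so k=1
i=0: a=21 ⇒ p=21, q=1
i=1: a=3 ⇒ p=64, q=3
→ (64, 3).  Check: 64²=4096, 455·3²=4095, difference 1.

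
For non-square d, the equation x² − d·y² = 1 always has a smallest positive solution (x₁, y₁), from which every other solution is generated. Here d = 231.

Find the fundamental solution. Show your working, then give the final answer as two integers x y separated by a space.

76 5

[15; 5,30] for √231; ℓ=2 ⇒ convergent index 1
k=0  a_k=15  p_k/q_k = 15/1
k=1  a_k=5  p_k/q_k = 76/5
fundamental: x₁=76, y₁=5  (since 5776 − 231·25 = 1)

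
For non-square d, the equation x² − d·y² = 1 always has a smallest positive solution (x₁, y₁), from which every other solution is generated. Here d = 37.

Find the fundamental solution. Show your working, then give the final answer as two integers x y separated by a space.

73 12

d=37: √d = [6; 12] (ℓ=1, odd), read p_1/q_1
a_0=6:  p_0=6·1+0=6,  q_0=6·0+1=1
a_1=12:  p_1=12·6+1=73,  q_1=12·1+0=12
(x₁, y₁) = (73, 12);  73² − 37·12² = 1 ✓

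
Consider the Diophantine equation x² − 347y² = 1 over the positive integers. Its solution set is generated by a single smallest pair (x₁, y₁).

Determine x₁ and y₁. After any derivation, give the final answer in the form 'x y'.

√347 → a₀=18, period (1,1,1,2,4,…,1,1,36); ℓ=14 even so k=13
step 0: (18, 1)  from 18·(1,0) + (0,1)
…
step 6: (801, 43)  from 1·(652,35) + (149,8)
step 7: (14269, 766)  from 17·(801,43) + (652,35)
…
step 10: (164168, 8813)  from 2·(74549,4002) + (15070,809)
…
step 12: (402885, 21628)  from 1·(238717,12815) + (164168,8813)
step 13: (641602, 34443)  from 1·(402885,21628) + (238717,12815)
fundamental: x₁=641602, y₁=34443  (since 411653126404 − 347·1186320249 = 1)

641602 34443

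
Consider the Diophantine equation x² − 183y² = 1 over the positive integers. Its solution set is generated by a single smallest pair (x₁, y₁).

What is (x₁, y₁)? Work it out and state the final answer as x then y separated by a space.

√183 → a₀=13, period (1,1,8,1,1,26); ℓ=6 even so k=5
k=0  a_k=13  p_k/q_k = 13/1
k=1  a_k=1  p_k/q_k = 14/1
…
k=3  a_k=8  p_k/q_k = 230/17
k=4  a_k=1  p_k/q_k = 257/19
k=5  a_k=1  p_k/q_k = 487/36
→ (487, 36).  Check: 487²=237169, 183·36²=237168, difference 1.

487 36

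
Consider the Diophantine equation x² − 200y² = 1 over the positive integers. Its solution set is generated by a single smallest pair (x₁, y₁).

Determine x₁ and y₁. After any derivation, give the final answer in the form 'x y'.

√200 = [14; 7,28, …], period ℓ=2 (even) → k=1
a_0=14:  p_0=14·1+0=14,  q_0=14·0+1=1
a_1=7:  p_1=7·14+1=99,  q_1=7·1+0=7
→ (99, 7).  Check: 99²=9801, 200·7²=9800, difference 1.

99 7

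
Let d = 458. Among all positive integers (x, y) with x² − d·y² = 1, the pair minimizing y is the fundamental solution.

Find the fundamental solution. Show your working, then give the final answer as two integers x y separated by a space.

[21; 2,2,42] for √458; ℓ=3 ⇒ convergent index 5
k=0  a_k=21  p_k/q_k = 21/1
…
k=2  a_k=2  p_k/q_k = 107/5
…
k=4  a_k=2  p_k/q_k = 9181/429
k=5  a_k=2  p_k/q_k = 22899/1070
→ (22899, 1070).  Check: 22899²=524364201, 458·1070²=524364200, difference 1.

22899 1070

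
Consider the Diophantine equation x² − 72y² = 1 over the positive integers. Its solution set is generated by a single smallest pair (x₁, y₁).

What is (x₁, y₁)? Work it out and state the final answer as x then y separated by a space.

17 2

√72 = [8; 2,16, …], period ℓ=2 (even) → k=1
k=0  a_k=8  p_k/q_k = 8/1
k=1  a_k=2  p_k/q_k = 17/2
fundamental: x₁=17, y₁=2  (since 289 − 72·4 = 1)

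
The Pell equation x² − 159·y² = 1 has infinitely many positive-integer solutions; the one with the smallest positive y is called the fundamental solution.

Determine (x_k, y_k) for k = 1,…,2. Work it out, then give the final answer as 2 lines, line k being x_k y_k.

1324 105
3505951 278040

d=159: √d = [12; 1,1,1,1,3,1,1,1,1,24] (ℓ=10, even), read p_9/q_9
step 0: (12, 1)  from 12·(1,0) + (0,1)
step 1: (13, 1)  from 1·(12,1) + (1,0)
step 2: (25, 2)  from 1·(13,1) + (12,1)
…
step 6: (290, 23)  from 1·(227,18) + (63,5)
…
step 8: (807, 64)  from 1·(517,41) + (290,23)
step 9: (1324, 105)  from 1·(807,64) + (517,41)
→ (1324, 105).  Check: 1324²=1752976, 159·105²=1752975, difference 1.
(1324+105√159)^2 = 3505951 + 278040√159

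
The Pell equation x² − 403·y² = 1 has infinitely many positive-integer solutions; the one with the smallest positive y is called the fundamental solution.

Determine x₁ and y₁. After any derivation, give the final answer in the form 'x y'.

669878 33369

[20; 13,2,1,3,1,3,1,2,13,40] for √403; ℓ=10 ⇒ convergent index 9
a_0=20:  p_0=20·1+0=20,  q_0=20·0+1=1
a_1=13:  p_1=13·20+1=261,  q_1=13·1+0=13
a_2=2:  p_2=2·261+20=542,  q_2=2·13+1=27
a_3=1:  p_3=1·542+261=803,  q_3=1·27+13=40
a_4=3:  p_4=3·803+542=2951,  q_4=3·40+27=147
a_5=1:  p_5=1·2951+803=3754,  q_5=1·147+40=187
a_6=3:  p_6=3·3754+2951=14213,  q_6=3·187+147=708
a_7=1:  p_7=1·14213+3754=17967,  q_7=1·708+187=895
a_8=2:  p_8=2·17967+14213=50147,  q_8=2·895+708=2498
a_9=13:  p_9=13·50147+17967=669878,  q_9=13·2498+895=33369
fundamental: x₁=669878, y₁=33369  (since 448736534884 − 403·1113490161 = 1)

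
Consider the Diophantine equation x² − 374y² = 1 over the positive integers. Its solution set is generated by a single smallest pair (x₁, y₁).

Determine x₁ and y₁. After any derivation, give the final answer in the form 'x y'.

3365 174

[19; 2,1,18,1,2,38] for √374; ℓ=6 ⇒ convergent index 5
k=0  a_k=19  p_k/q_k = 19/1
…
k=2  a_k=1  p_k/q_k = 58/3
k=3  a_k=18  p_k/q_k = 1083/56
k=4  a_k=1  p_k/q_k = 1141/59
k=5  a_k=2  p_k/q_k = 3365/174
fundamental: x₁=3365, y₁=174  (since 11323225 − 374·30276 = 1)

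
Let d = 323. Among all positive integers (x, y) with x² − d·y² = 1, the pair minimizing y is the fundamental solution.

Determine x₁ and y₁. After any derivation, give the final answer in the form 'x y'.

18 1

d=323: √d = [17; 1,34] (ℓ=2, even), read p_1/q_1
a_0=17:  p_0=17·1+0=17,  q_0=17·0+1=1
a_1=1:  p_1=1·17+1=18,  q_1=1·1+0=1
→ (18, 1).  Check: 18²=324, 323·1²=323, difference 1.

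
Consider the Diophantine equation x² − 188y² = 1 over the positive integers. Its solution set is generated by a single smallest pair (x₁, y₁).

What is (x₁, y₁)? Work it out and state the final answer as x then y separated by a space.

4607 336

[13; 1,2,2,6,2,2,1,26] for √188; ℓ=8 ⇒ convergent index 7
i=0: a=13 ⇒ p=13, q=1
i=1: a=1 ⇒ p=14, q=1
i=2: a=2 ⇒ p=41, q=3
…
i=4: a=6 ⇒ p=617, q=45
…
i=6: a=2 ⇒ p=3277, q=239
i=7: a=1 ⇒ p=4607, q=336
→ (4607, 336).  Check: 4607²=21224449, 188·336²=21224448, difference 1.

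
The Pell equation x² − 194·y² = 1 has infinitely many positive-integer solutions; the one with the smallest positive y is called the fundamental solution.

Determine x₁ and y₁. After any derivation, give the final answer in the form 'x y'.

[13; 1,12,1,26] for √194; ℓ=4 ⇒ convergent index 3
a_0=13:  p_0=13·1+0=13,  q_0=13·0+1=1
…
a_2=12:  p_2=12·14+13=181,  q_2=12·1+1=13
a_3=1:  p_3=1·181+14=195,  q_3=1·13+1=14
→ (195, 14).  Check: 195²=38025, 194·14²=38024, difference 1.

195 14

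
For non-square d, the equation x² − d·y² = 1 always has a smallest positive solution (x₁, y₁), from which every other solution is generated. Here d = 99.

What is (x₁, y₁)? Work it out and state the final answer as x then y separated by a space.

[9; 1,18] for √99; ℓ=2 ⇒ convergent index 1
a_0=9:  p_0=9·1+0=9,  q_0=9·0+1=1
a_1=1:  p_1=1·9+1=10,  q_1=1·1+0=1
fundamental: x₁=10, y₁=1  (since 100 − 99·1 = 1)

10 1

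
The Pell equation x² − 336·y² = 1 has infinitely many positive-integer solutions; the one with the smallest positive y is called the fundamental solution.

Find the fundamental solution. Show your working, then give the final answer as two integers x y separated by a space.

55 3

√336 = [18; 3,36, …], period ℓ=2 (even) → k=1
step 0: (18, 1)  from 18·(1,0) + (0,1)
step 1: (55, 3)  from 3·(18,1) + (1,0)
fundamental: x₁=55, y₁=3  (since 3025 − 336·9 = 1)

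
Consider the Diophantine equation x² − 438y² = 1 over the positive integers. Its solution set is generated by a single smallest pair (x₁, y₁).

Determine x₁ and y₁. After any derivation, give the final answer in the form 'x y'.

√438 → a₀=20, period (1,12,1,40); ℓ=4 even so k=3
a_0=20:  p_0=20·1+0=20,  q_0=20·0+1=1
a_1=1:  p_1=1·20+1=21,  q_1=1·1+0=1
a_2=12:  p_2=12·21+20=272,  q_2=12·1+1=13
a_3=1:  p_3=1·272+21=293,  q_3=1·13+1=14
→ (293, 14).  Check: 293²=85849, 438·14²=85848, difference 1.

293 14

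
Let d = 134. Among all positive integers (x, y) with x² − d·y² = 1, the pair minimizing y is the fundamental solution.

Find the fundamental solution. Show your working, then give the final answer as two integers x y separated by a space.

145925 12606

[11; 1,1,2,1,3,…,1,1,22] for √134; ℓ=14 ⇒ convergent index 13
k=0  a_k=11  p_k/q_k = 11/1
…
k=2  a_k=1  p_k/q_k = 23/2
…
k=4  a_k=1  p_k/q_k = 81/7
k=5  a_k=3  p_k/q_k = 301/26
k=6  a_k=1  p_k/q_k = 382/33
…
k=10  a_k=1  p_k/q_k = 22133/1912
k=11  a_k=2  p_k/q_k = 61896/5347
k=12  a_k=1  p_k/q_k = 84029/7259
k=13  a_k=1  p_k/q_k = 145925/12606
(x₁, y₁) = (145925, 12606);  145925² − 134·12606² = 1 ✓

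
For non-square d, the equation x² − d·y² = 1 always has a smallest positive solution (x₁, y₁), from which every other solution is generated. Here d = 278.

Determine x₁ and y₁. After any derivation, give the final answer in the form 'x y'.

√278 → a₀=16, period (1,2,16,2,1,32); ℓ=6 even so k=5
step 0: (16, 1)  from 16·(1,0) + (0,1)
…
step 2: (50, 3)  from 2·(17,1) + (16,1)
step 3: (817, 49)  from 16·(50,3) + (17,1)
step 4: (1684, 101)  from 2·(817,49) + (50,3)
step 5: (2501, 150)  from 1·(1684,101) + (817,49)
→ (2501, 150).  Check: 2501²=6255001, 278·150²=6255000, difference 1.

2501 150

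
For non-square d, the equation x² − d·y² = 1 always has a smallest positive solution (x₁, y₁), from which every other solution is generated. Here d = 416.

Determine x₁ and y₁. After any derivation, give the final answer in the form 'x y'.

√416 → a₀=20, period (2,1,1,9,1,1,2,40); ℓ=8 even so k=7
k=0  a_k=20  p_k/q_k = 20/1
k=1  a_k=2  p_k/q_k = 41/2
k=2  a_k=1  p_k/q_k = 61/3
k=3  a_k=1  p_k/q_k = 102/5
k=4  a_k=9  p_k/q_k = 979/48
…
k=6  a_k=1  p_k/q_k = 2060/101
k=7  a_k=2  p_k/q_k = 5201/255
fundamental: x₁=5201, y₁=255  (since 27050401 − 416·65025 = 1)

5201 255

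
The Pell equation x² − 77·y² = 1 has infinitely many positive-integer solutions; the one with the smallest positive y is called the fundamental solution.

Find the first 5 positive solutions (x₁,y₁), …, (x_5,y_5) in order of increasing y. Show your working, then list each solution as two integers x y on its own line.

351 40
246401 28080
172973151 19712120
121426905601 13837880160
85241514758751 9714172160200

√77 → a₀=8, period (1,3,2,3,1,16); ℓ=6 even so k=5
i=0: a=8 ⇒ p=8, q=1
i=1: a=1 ⇒ p=9, q=1
i=2: a=3 ⇒ p=35, q=4
…
i=4: a=3 ⇒ p=272, q=31
i=5: a=1 ⇒ p=351, q=40
→ (351, 40).  Check: 351²=123201, 77·40²=123200, difference 1.
(351+40√77)^2 = 246401 + 28080√77
(351+40√77)^3 = 172973151 + 19712120√77
(351+40√77)^4 = 121426905601 + 13837880160√77
(351+40√77)^5 = 85241514758751 + 9714172160200√77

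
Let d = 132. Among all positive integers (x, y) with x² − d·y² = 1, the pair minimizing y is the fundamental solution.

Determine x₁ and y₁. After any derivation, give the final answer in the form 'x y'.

23 2

√132 → a₀=11, period (2,22); ℓ=2 even so k=1
k=0  a_k=11  p_k/q_k = 11/1
k=1  a_k=2  p_k/q_k = 23/2
fundamental: x₁=23, y₁=2  (since 529 − 132·4 = 1)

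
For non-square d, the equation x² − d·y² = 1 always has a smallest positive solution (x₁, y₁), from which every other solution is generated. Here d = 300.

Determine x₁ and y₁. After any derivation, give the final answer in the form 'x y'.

1351 78

[17; 3,8,3,34] for √300; ℓ=4 ⇒ convergent index 3
k=0  a_k=17  p_k/q_k = 17/1
…
k=2  a_k=8  p_k/q_k = 433/25
k=3  a_k=3  p_k/q_k = 1351/78
→ (1351, 78).  Check: 1351²=1825201, 300·78²=1825200, difference 1.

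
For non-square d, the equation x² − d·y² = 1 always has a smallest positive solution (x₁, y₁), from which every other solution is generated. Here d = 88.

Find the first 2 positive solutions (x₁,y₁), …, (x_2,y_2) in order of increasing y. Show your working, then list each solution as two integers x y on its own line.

[9; 2,1,1,1,2,18] for √88; ℓ=6 ⇒ convergent index 5
a_0=9:  p_0=9·1+0=9,  q_0=9·0+1=1
…
a_2=1:  p_2=1·19+9=28,  q_2=1·2+1=3
a_3=1:  p_3=1·28+19=47,  q_3=1·3+2=5
a_4=1:  p_4=1·47+28=75,  q_4=1·5+3=8
a_5=2:  p_5=2·75+47=197,  q_5=2·8+5=21
→ (197, 21).  Check: 197²=38809, 88·21²=38808, difference 1.
n=2: (197,21)∘(197,21) = (197·197+88·21·21, 197·21+21·197) = (77617,8274)

197 21
77617 8274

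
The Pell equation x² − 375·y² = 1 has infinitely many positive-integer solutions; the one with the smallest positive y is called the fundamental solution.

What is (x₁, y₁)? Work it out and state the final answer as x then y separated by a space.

15124 781

√375 = [19; 2,1,2,1,5,1,2,1,2,38, …], period ℓ=10 (even) → k=9
k=0  a_k=19  p_k/q_k = 19/1
k=1  a_k=2  p_k/q_k = 39/2
…
k=3  a_k=2  p_k/q_k = 155/8
…
k=5  a_k=5  p_k/q_k = 1220/63
k=6  a_k=1  p_k/q_k = 1433/74
…
k=8  a_k=1  p_k/q_k = 5519/285
k=9  a_k=2  p_k/q_k = 15124/781
(x₁, y₁) = (15124, 781);  15124² − 375·781² = 1 ✓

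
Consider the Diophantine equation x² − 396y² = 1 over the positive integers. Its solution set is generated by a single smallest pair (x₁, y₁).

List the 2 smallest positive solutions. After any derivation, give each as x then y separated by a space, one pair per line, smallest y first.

√396 → a₀=19, period (1,8,1,38); ℓ=4 even so k=3
step 0: (19, 1)  from 19·(1,0) + (0,1)
step 1: (20, 1)  from 1·(19,1) + (1,0)
step 2: (179, 9)  from 8·(20,1) + (19,1)
step 3: (199, 10)  from 1·(179,9) + (20,1)
→ (199, 10).  Check: 199²=39601, 396·10²=39600, difference 1.
n=2: (199,10)∘(199,10) = (199·199+396·10·10, 199·10+10·199) = (79201,3980)

199 10
79201 3980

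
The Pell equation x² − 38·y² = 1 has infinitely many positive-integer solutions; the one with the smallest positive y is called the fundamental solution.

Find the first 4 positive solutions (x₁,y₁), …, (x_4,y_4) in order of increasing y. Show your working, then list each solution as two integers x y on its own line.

37 6
2737 444
202501 32850
14982337 2430456

√38 → a₀=6, period (6,12); ℓ=2 even so k=1
i=0: a=6 ⇒ p=6, q=1
i=1: a=6 ⇒ p=37, q=6
(x₁, y₁) = (37, 6);  37² − 38·6² = 1 ✓
(37+6√38)^2 = 2737 + 444√38
(37+6√38)^3 = 202501 + 32850√38
(37+6√38)^4 = 14982337 + 2430456√38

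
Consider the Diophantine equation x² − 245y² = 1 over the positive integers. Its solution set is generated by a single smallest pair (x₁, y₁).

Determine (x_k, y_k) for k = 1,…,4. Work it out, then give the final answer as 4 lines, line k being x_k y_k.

√245 → a₀=15, period (1,1,1,7,6,7,1,1,1,30); ℓ=10 even so k=9
a_0=15:  p_0=15·1+0=15,  q_0=15·0+1=1
…
a_7=1:  p_7=1·15809+2207=18016,  q_7=1·1010+141=1151
a_8=1:  p_8=1·18016+15809=33825,  q_8=1·1151+1010=2161
a_9=1:  p_9=1·33825+18016=51841,  q_9=1·2161+1151=3312
(x₁, y₁) = (51841, 3312);  51841² − 245·3312² = 1 ✓
n=2: (51841,3312)∘(51841,3312) = (51841·51841+245·3312·3312, 51841·3312+3312·51841) = (5374978561,343394784)
n=3: (5374978561,343394784)∘(51841,3312) = (51841·5374978561+245·3312·343394784, 51841·343394784+3312·5374978561) = (557288527109761,35603857991376)
n=4: (557288527109761,35603857991376)∘(51841,3312) = (51841·557288527109761+245·3312·35603857991376, 51841·35603857991376+3312·557288527109761) = (57780789062419261441,3691479203918451648)

51841 3312
5374978561 343394784
557288527109761 35603857991376
57780789062419261441 3691479203918451648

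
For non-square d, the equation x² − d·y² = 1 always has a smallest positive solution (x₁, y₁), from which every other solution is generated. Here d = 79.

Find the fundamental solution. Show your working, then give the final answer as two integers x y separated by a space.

80 9

d=79: √d = [8; 1,7,1,16] (ℓ=4, even), read p_3/q_3
step 0: (8, 1)  from 8·(1,0) + (0,1)
…
step 2: (71, 8)  from 7·(9,1) + (8,1)
step 3: (80, 9)  from 1·(71,8) + (9,1)
(x₁, y₁) = (80, 9);  80² − 79·9² = 1 ✓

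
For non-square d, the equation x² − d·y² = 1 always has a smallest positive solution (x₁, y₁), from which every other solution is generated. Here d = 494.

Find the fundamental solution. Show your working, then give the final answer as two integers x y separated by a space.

73035 3286

√494 → a₀=22, period (4,2,2,1,2,1,2,2,4,44); ℓ=10 even so k=9
a_0=22:  p_0=22·1+0=22,  q_0=22·0+1=1
a_1=4:  p_1=4·22+1=89,  q_1=4·1+0=4
a_2=2:  p_2=2·89+22=200,  q_2=2·4+1=9
a_3=2:  p_3=2·200+89=489,  q_3=2·9+4=22
a_4=1:  p_4=1·489+200=689,  q_4=1·22+9=31
a_5=2:  p_5=2·689+489=1867,  q_5=2·31+22=84
a_6=1:  p_6=1·1867+689=2556,  q_6=1·84+31=115
a_7=2:  p_7=2·2556+1867=6979,  q_7=2·115+84=314
a_8=2:  p_8=2·6979+2556=16514,  q_8=2·314+115=743
a_9=4:  p_9=4·16514+6979=73035,  q_9=4·743+314=3286
fundamental: x₁=73035, y₁=3286  (since 5334111225 − 494·10797796 = 1)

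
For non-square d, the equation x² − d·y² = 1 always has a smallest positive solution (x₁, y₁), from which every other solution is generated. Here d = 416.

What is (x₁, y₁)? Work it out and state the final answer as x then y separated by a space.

√416 → a₀=20, period (2,1,1,9,1,1,2,40); ℓ=8 even so k=7
i=0: a=20 ⇒ p=20, q=1
i=1: a=2 ⇒ p=41, q=2
i=2: a=1 ⇒ p=61, q=3
…
i=4: a=9 ⇒ p=979, q=48
i=5: a=1 ⇒ p=1081, q=53
i=6: a=1 ⇒ p=2060, q=101
i=7: a=2 ⇒ p=5201, q=255
(x₁, y₁) = (5201, 255);  5201² − 416·255² = 1 ✓

5201 255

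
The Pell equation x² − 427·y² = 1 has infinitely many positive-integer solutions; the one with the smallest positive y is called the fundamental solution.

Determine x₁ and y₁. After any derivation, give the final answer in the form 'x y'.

√427 = [20; 1,1,1,40, …], period ℓ=4 (even) → k=3
a_0=20:  p_0=20·1+0=20,  q_0=20·0+1=1
a_1=1:  p_1=1·20+1=21,  q_1=1·1+0=1
a_2=1:  p_2=1·21+20=41,  q_2=1·1+1=2
a_3=1:  p_3=1·41+21=62,  q_3=1·2+1=3
(x₁, y₁) = (62, 3);  62² − 427·3² = 1 ✓

62 3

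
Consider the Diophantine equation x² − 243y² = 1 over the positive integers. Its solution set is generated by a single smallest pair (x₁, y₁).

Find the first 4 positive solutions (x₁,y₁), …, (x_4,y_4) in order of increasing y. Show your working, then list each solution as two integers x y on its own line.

70226 4505
9863382151 632736260
1385331749802026 88869073185015
194572614913330773601 12481839066348990520

d=243: √d = [15; 1,1,2,3,15,3,2,1,1,30] (ℓ=10, even), read p_9/q_9
i=0: a=15 ⇒ p=15, q=1
…
i=2: a=1 ⇒ p=31, q=2
i=3: a=2 ⇒ p=78, q=5
i=4: a=3 ⇒ p=265, q=17
…
i=7: a=2 ⇒ p=28901, q=1854
i=8: a=1 ⇒ p=41325, q=2651
i=9: a=1 ⇒ p=70226, q=4505
fundamental: x₁=70226, y₁=4505  (since 4931691076 − 243·20295025 = 1)
n=2: (70226,4505)∘(70226,4505) = (70226·70226+243·4505·4505, 70226·4505+4505·70226) = (9863382151,632736260)
n=3: (9863382151,632736260)∘(70226,4505) = (70226·9863382151+243·4505·632736260, 70226·632736260+4505·9863382151) = (1385331749802026,88869073185015)
n=4: (1385331749802026,88869073185015)∘(70226,4505) = (70226·1385331749802026+243·4505·88869073185015, 70226·88869073185015+4505·1385331749802026) = (194572614913330773601,12481839066348990520)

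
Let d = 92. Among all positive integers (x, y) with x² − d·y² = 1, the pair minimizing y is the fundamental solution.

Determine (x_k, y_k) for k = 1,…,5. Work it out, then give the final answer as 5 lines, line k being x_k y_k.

√92 → a₀=9, period (1,1,2,4,2,1,1,18); ℓ=8 even so k=7
step 0: (9, 1)  from 9·(1,0) + (0,1)
step 1: (10, 1)  from 1·(9,1) + (1,0)
step 2: (19, 2)  from 1·(10,1) + (9,1)
step 3: (48, 5)  from 2·(19,2) + (10,1)
step 4: (211, 22)  from 4·(48,5) + (19,2)
step 5: (470, 49)  from 2·(211,22) + (48,5)
step 6: (681, 71)  from 1·(470,49) + (211,22)
step 7: (1151, 120)  from 1·(681,71) + (470,49)
(x₁, y₁) = (1151, 120);  1151² − 92·120² = 1 ✓
k=2:  x_2 = 1151·1151+92·120·120 = 2649601,  y_2 = 1151·120+120·1151 = 276240
k=3:  x_3 = 1151·2649601+92·120·276240 = 6099380351,  y_3 = 1151·276240+120·2649601 = 635904360
k=4:  x_4 = 1151·6099380351+92·120·635904360 = 14040770918401,  y_4 = 1151·635904360+120·6099380351 = 1463851560480
k=5:  x_5 = 1151·14040770918401+92·120·1463851560480 = 32321848554778751,  y_5 = 1151·1463851560480+120·14040770918401 = 3369785656320600

1151 120
2649601 276240
6099380351 635904360
14040770918401 1463851560480
32321848554778751 3369785656320600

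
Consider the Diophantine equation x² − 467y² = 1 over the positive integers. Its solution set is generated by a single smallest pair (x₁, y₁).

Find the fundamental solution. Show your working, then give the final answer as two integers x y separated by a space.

[21; 1,1,1,1,3,…,1,1,42] for √467; ℓ=14 ⇒ convergent index 13
a_0=21:  p_0=21·1+0=21,  q_0=21·0+1=1
…
a_5=3:  p_5=3·108+65=389,  q_5=3·5+3=18
…
a_10=1:  p_10=1·275465+82767=358232,  q_10=1·12747+3830=16577
…
a_12=1:  p_12=1·633697+358232=991929,  q_12=1·29324+16577=45901
a_13=1:  p_13=1·991929+633697=1625626,  q_13=1·45901+29324=75225
→ (1625626, 75225).  Check: 1625626²=2642659891876, 467·75225²=2642659891875, difference 1.

1625626 75225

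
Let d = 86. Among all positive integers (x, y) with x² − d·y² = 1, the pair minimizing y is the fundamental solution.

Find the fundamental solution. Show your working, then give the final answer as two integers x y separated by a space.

√86 = [9; 3,1,1,1,8,1,1,1,3,18, …], period ℓ=10 (even) → k=9
k=0  a_k=9  p_k/q_k = 9/1
k=1  a_k=3  p_k/q_k = 28/3
k=2  a_k=1  p_k/q_k = 37/4
k=3  a_k=1  p_k/q_k = 65/7
k=4  a_k=1  p_k/q_k = 102/11
k=5  a_k=8  p_k/q_k = 881/95
k=6  a_k=1  p_k/q_k = 983/106
k=7  a_k=1  p_k/q_k = 1864/201
k=8  a_k=1  p_k/q_k = 2847/307
k=9  a_k=3  p_k/q_k = 10405/1122
(x₁, y₁) = (10405, 1122);  10405² − 86·1122² = 1 ✓

10405 1122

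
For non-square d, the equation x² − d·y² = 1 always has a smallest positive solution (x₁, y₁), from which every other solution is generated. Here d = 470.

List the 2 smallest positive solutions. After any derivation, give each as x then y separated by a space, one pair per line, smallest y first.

[21; 1,2,8,2,1,42] for √470; ℓ=6 ⇒ convergent index 5
step 0: (21, 1)  from 21·(1,0) + (0,1)
step 1: (22, 1)  from 1·(21,1) + (1,0)
step 2: (65, 3)  from 2·(22,1) + (21,1)
step 3: (542, 25)  from 8·(65,3) + (22,1)
step 4: (1149, 53)  from 2·(542,25) + (65,3)
step 5: (1691, 78)  from 1·(1149,53) + (542,25)
fundamental: x₁=1691, y₁=78  (since 2859481 − 470·6084 = 1)
k=2:  x_2 = 1691·1691+470·78·78 = 5718961,  y_2 = 1691·78+78·1691 = 263796

1691 78
5718961 263796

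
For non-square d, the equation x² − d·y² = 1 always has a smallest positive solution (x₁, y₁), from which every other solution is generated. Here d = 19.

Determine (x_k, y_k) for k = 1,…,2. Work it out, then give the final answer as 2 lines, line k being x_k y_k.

√19 = [4; 2,1,3,1,2,8, …], period ℓ=6 (even) → k=5
k=0  a_k=4  p_k/q_k = 4/1
…
k=2  a_k=1  p_k/q_k = 13/3
…
k=4  a_k=1  p_k/q_k = 61/14
k=5  a_k=2  p_k/q_k = 170/39
→ (170, 39).  Check: 170²=28900, 19·39²=28899, difference 1.
n=2: (170,39)∘(170,39) = (170·170+19·39·39, 170·39+39·170) = (57799,13260)

170 39
57799 13260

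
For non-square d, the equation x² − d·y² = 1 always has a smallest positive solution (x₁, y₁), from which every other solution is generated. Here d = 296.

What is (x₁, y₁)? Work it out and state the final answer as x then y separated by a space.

3699 215

√296 → a₀=17, period (4,1,7,1,4,34); ℓ=6 even so k=5
a_0=17:  p_0=17·1+0=17,  q_0=17·0+1=1
…
a_2=1:  p_2=1·69+17=86,  q_2=1·4+1=5
a_3=7:  p_3=7·86+69=671,  q_3=7·5+4=39
a_4=1:  p_4=1·671+86=757,  q_4=1·39+5=44
a_5=4:  p_5=4·757+671=3699,  q_5=4·44+39=215
(x₁, y₁) = (3699, 215);  3699² − 296·215² = 1 ✓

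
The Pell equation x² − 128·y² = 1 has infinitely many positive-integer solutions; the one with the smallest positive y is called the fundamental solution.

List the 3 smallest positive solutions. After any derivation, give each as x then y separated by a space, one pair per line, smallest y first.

d=128: √d = [11; 3,5,3,22] (ℓ=4, even), read p_3/q_3
a_0=11:  p_0=11·1+0=11,  q_0=11·0+1=1
…
a_2=5:  p_2=5·34+11=181,  q_2=5·3+1=16
a_3=3:  p_3=3·181+34=577,  q_3=3·16+3=51
(x₁, y₁) = (577, 51);  577² − 128·51² = 1 ✓
(577+51√128)^2 = 665857 + 58854√128
(577+51√128)^3 = 768398401 + 67917465√128

577 51
665857 58854
768398401 67917465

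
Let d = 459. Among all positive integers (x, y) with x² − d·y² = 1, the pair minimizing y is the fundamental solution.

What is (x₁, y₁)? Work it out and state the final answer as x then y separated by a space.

499850 23331

d=459: √d = [21; 2,2,1,4,21,4,1,2,2,42] (ℓ=10, even), read p_9/q_9
step 0: (21, 1)  from 21·(1,0) + (0,1)
step 1: (43, 2)  from 2·(21,1) + (1,0)
step 2: (107, 5)  from 2·(43,2) + (21,1)
step 3: (150, 7)  from 1·(107,5) + (43,2)
step 4: (707, 33)  from 4·(150,7) + (107,5)
step 5: (14997, 700)  from 21·(707,33) + (150,7)
…
step 8: (212079, 9899)  from 2·(75692,3533) + (60695,2833)
step 9: (499850, 23331)  from 2·(212079,9899) + (75692,3533)
(x₁, y₁) = (499850, 23331);  499850² − 459·23331² = 1 ✓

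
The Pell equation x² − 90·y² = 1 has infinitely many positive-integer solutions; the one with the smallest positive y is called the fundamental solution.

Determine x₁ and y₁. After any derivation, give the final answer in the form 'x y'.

√90 → a₀=9, period (2,18); ℓ=2 even so k=1
k=0  a_k=9  p_k/q_k = 9/1
k=1  a_k=2  p_k/q_k = 19/2
fundamental: x₁=19, y₁=2  (since 361 − 90·4 = 1)

19 2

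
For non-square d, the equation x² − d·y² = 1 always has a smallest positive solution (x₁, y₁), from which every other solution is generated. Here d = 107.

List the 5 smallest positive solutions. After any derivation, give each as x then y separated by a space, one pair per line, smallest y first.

√107 → a₀=10, period (2,1,9,1,2,20); ℓ=6 even so k=5
k=0  a_k=10  p_k/q_k = 10/1
k=1  a_k=2  p_k/q_k = 21/2
k=2  a_k=1  p_k/q_k = 31/3
k=3  a_k=9  p_k/q_k = 300/29
k=4  a_k=1  p_k/q_k = 331/32
k=5  a_k=2  p_k/q_k = 962/93
(x₁, y₁) = (962, 93);  962² − 107·93² = 1 ✓
(x_2, y_2) = (962·962 + 107·93·93, 962·93 + 93·962) = (1850887, 178932)
(x_3, y_3) = (962·1850887 + 107·93·178932, 962·178932 + 93·1850887) = (3561105626, 344265075)
(x_4, y_4) = (962·3561105626 + 107·93·344265075, 962·344265075 + 93·3561105626) = (6851565373537, 662365825368)
(x_5, y_5) = (962·6851565373537 + 107·93·662365825368, 962·662365825368 + 93·6851565373537) = (13182408217579562, 1274391503742957)

962 93
1850887 178932
3561105626 344265075
6851565373537 662365825368
13182408217579562 1274391503742957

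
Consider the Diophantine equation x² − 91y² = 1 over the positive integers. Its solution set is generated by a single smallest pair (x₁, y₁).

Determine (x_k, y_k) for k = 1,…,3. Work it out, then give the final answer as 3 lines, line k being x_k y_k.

1574 165
4954951 519420
15598184174 1635133995

d=91: √d = [9; 1,1,5,1,5,1,1,18] (ℓ=8, even), read p_7/q_7
i=0: a=9 ⇒ p=9, q=1
i=1: a=1 ⇒ p=10, q=1
i=2: a=1 ⇒ p=19, q=2
i=3: a=5 ⇒ p=105, q=11
i=4: a=1 ⇒ p=124, q=13
i=5: a=5 ⇒ p=725, q=76
i=6: a=1 ⇒ p=849, q=89
i=7: a=1 ⇒ p=1574, q=165
fundamental: x₁=1574, y₁=165  (since 2477476 − 91·27225 = 1)
n=2: (1574,165)∘(1574,165) = (1574·1574+91·165·165, 1574·165+165·1574) = (4954951,519420)
n=3: (4954951,519420)∘(1574,165) = (1574·4954951+91·165·519420, 1574·519420+165·4954951) = (15598184174,1635133995)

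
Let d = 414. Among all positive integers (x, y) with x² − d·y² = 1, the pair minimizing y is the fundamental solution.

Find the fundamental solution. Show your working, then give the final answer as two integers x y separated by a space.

24335 1196

d=414: √d = [20; 2,1,7,2,7,1,2,40] (ℓ=8, even), read p_7/q_7
step 0: (20, 1)  from 20·(1,0) + (0,1)
step 1: (41, 2)  from 2·(20,1) + (1,0)
…
step 4: (997, 49)  from 2·(468,23) + (61,3)
step 5: (7447, 366)  from 7·(997,49) + (468,23)
step 6: (8444, 415)  from 1·(7447,366) + (997,49)
step 7: (24335, 1196)  from 2·(8444,415) + (7447,366)
(x₁, y₁) = (24335, 1196);  24335² − 414·1196² = 1 ✓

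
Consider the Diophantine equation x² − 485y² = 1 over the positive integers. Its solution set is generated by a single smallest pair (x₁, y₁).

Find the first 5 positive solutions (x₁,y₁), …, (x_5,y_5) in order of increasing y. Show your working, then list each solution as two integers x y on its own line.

969 44
1877921 85272
3639409929 165257092
7053174564481 320268159024
13669048666554249 620679526931420

√485 → a₀=22, period (44); ℓ=1 odd so k=1
i=0: a=22 ⇒ p=22, q=1
i=1: a=44 ⇒ p=969, q=44
→ (969, 44).  Check: 969²=938961, 485·44²=938960, difference 1.
(x_2, y_2) = (969·969 + 485·44·44, 969·44 + 44·969) = (1877921, 85272)
(x_3, y_3) = (969·1877921 + 485·44·85272, 969·85272 + 44·1877921) = (3639409929, 165257092)
(x_4, y_4) = (969·3639409929 + 485·44·165257092, 969·165257092 + 44·3639409929) = (7053174564481, 320268159024)
(x_5, y_5) = (969·7053174564481 + 485·44·320268159024, 969·320268159024 + 44·7053174564481) = (13669048666554249, 620679526931420)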